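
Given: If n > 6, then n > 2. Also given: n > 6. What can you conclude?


Modus ponens: P → Q, P ⊢ Q
P: n > 6
Q: n > 2
We have P → Q and P is true.
By modus ponens, Q must be true.

n > 2


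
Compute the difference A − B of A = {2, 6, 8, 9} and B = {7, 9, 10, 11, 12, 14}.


A = {2, 6, 8, 9}
B = {7, 9, 10, 11, 12, 14}
Operation: difference A − B
In A but not B: 2, 6, 8

{2, 6, 8}


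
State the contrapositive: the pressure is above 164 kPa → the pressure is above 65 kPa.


Original: If the pressure is above 164 kPa, then the pressure is above 65 kPa
Contrapositive: If ¬Q, then ¬P
Negate Q: not (the pressure is above 65 kPa)
Negate P: not (the pressure is above 164 kPa)

If not (the pressure is above 65 kPa), then not (the pressure is above 164 kPa).


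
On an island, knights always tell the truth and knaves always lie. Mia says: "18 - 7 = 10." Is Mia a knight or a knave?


Statement: "18 - 7 = 10."
Actual: 18 - 7 = 11
Claimed: 10
Statement is FALSE → Mia lies → Knave

Knave


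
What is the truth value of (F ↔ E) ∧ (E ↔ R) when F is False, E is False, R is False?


F = False, E = False, R = False
Step 1: F ↔ E is true when F and E have the same value. Result: True
Step 2: E ↔ R is true when E and R have the same value. Result: True
Step 3: True ∧ True = True

True


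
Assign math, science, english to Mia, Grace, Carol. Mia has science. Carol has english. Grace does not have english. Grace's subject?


From clues:
  Carol → english
  Mia → science
By elimination, Grace gets the remaining.

math


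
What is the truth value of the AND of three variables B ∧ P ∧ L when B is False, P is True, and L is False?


B = False, P = True, L = False
Step 1: B ∧ P = False AND True = False
Step 2: (False) ∧ L = (False) AND False = False
AND is true only when ALL operands are true.

False


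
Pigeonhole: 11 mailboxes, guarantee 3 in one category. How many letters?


Pigeonhole: to guarantee k in one of n categories, need (k-1)×n + 1.
k = 3, n = 11
Minimum = (3-1) × 11 + 1 = 2 × 11 + 1

23


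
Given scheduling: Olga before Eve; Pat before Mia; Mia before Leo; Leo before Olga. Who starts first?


Constraints: Olga before Eve; Pat before Mia; Mia before Leo; Leo before Olga
The first task can have nothing scheduled before it, so it must never appear on the right of a 'before'.
Tasks appearing after some 'before': Eve, Mia, Leo, Olga.
The only task not in that list is Pat → it is first.

Pat


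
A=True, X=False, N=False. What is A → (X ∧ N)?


A = True, X = False, N = False
Expression: A → (X ∧ N)
Step 1: X ∧ N = False AND False = False
Step 2: A → (False) = True → False = False

False


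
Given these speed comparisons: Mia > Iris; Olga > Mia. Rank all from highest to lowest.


Constraints: Mia > Iris; Olga > Mia
Method: at each step, the next-highest is the one remaining person who never appears on the smaller side of a constraint between remaining people.
  Step 1: remaining {Olga, Mia, Iris}; on the smaller side: {Mia, Iris} → Olga is next (Olga > Mia).
  Step 2: remaining {Mia, Iris}; on the smaller side: {Iris} → Mia is next (Mia > Iris).
  Step 3: only Iris remains → lowest.
Final ranking (highest to lowest):

Olga > Mia > Iris


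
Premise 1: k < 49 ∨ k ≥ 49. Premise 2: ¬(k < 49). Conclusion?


Disjunctive syllogism: P ∨ Q, ¬P ⊢ Q
Disjunction: k < 49 ∨ k ≥ 49
We know it is not the case that k < 49.
By disjunctive syllogism, the other disjunct must be true.

k ≥ 49


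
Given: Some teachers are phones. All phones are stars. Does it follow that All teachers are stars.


Premise 1: Some teachers are phones.
Premise 2: All phones are stars.
Conclusion: All teachers are stars.
Fallacy: illicit minor. The minor term (teachers) is distributed in the conclusion ('All teachers ...') but undistributed in its premise ('Some teachers are phones' doesn't cover all teachers).
Only 'Some teachers are stars' follows, not 'All'.

Invalid


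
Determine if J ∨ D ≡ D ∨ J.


Expression 1: J ∨ D
Expression 2: D ∨ J
Truth table (J D | Expr1 Expr2):
  T T |   T     T
  T F |   T     T
  F T |   T     T
  F F |   F     F
All 4 rows agree, so the expressions are logically equivalent.

Yes


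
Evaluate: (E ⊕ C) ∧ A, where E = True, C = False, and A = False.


E = True, C = False, A = False
Step 1: E ⊕ C = True XOR False = True
Step 2: True ∧ A = True AND False = False
XOR true when exactly one of E,C is true; then AND with A.

False


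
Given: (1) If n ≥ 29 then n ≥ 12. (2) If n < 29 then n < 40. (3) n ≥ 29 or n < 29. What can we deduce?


Constructive dilemma: (P → Q) ∧ (R → S), P ∨ R ⊢ Q ∨ S
Premise 1: n ≥ 29 → n ≥ 12
Premise 2: n < 29 → n < 40
Premise 3: n ≥ 29 ∨ n < 29
Case 1: Assuming n ≥ 29, then by Premise 1, n ≥ 12.
Case 2: Assuming n < 29, then by Premise 2, n < 40.
Since one of n ≥ 29 or n < 29 must hold, we get n ≥ 12 or n < 40.

n ≥ 12 or n < 40.


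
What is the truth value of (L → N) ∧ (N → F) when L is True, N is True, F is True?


L = True, N = True, F = True
Step 1: L → N is false only when L=True and N=False. Result: True
Step 2: N → F is false only when N=True and F=False. Result: True
Step 3: True ∧ True = True

True


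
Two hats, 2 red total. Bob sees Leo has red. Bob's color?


Total red = 2, Leo = red
Red accounted for: 1
Remaining for Bob: 1
Bob's hat is red.

red


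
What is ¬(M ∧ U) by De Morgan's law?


De Morgan's law: ¬(P ∧ Q) ≡ ¬P ∨ ¬Q
¬(M ∧ U) = ¬M ∨ ¬U

¬M ∨ ¬U


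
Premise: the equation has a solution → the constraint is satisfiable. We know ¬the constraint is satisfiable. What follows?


Modus tollens: P → Q, ¬Q ⊢ ¬P
P: the equation has a solution
Q: the constraint is satisfiable
We have P → Q and Q is false.
By modus tollens, P must be false.

It is not the case that the equation has a solution


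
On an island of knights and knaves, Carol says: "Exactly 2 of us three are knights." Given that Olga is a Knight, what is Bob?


Carol claims exactly 2 knights among Carol, Olga, Bob.
Given: Olga is a Knight.

Case 1: Carol is a Knight (tells truth)
  Then exactly 2 of the three are knights.
  Counting Carol, Olga: 2 knight(s) so far. Need 0 more → Bob = Knave.
Case 2: Carol is a Knave (lies)
  Then the count is NOT 2.
  If Bob = Knight, count = 2 = 2 → claim would be true, contradicts lie.
  If Bob = Knave, count = 1 ≠ 2 → lie confirmed ✓

Bob is a Knave.

Knave


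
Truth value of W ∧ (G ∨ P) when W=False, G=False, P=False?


W = False, G = False, P = False
Expression: W ∧ (G ∨ P)
Step 1: G ∨ P = False OR False = False
Step 2: W ∧ (False) = False AND False = False

False


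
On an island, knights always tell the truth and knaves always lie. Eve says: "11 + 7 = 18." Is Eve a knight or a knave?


Statement: "11 + 7 = 18."
Actual: 11 + 7 = 18
Claimed: 18
Statement is TRUE → Eve tells the truth → Knight

Knight


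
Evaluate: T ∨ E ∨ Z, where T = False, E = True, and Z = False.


T = False, E = True, Z = False
Step 1: T ∨ E = False OR True = True
Step 2: True ∨ Z = True OR False = True
OR is true when at least one operand is true.

True


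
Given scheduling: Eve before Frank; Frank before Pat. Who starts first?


Constraints: Eve before Frank; Frank before Pat
The first task can have nothing scheduled before it, so it must never appear on the right of a 'before'.
Tasks appearing after some 'before': Frank, Pat.
The only task not in that list is Eve → it is first.

Eve


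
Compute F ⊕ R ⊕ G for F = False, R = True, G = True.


F = False, R = True, G = True
Step 1: F ⊕ R = False XOR True = True
Step 2: True ⊕ G = True XOR True = False
XOR is true when an odd number of operands are true.

False


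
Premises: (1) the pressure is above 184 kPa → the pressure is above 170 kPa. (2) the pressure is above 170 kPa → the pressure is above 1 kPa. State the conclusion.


Hypothetical syllogism: P → Q, Q → R ⊢ P → R
Premise 1: the pressure is above 184 kPa → the pressure is above 170 kPa
Premise 2: the pressure is above 170 kPa → the pressure is above 1 kPa
Chain the implications: the middle term (the pressure is above 170 kPa) links the two.
Conclusion: If the pressure is above 184 kPa, then the pressure is above 1 kPa.

If the pressure is above 184 kPa, then the pressure is above 1 kPa.


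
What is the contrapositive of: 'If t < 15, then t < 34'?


Original: If t < 15, then t < 34
Contrapositive: If ¬Q, then ¬P
Negate Q: not (t < 34)
Negate P: not (t < 15)

If not (t < 34), then not (t < 15).


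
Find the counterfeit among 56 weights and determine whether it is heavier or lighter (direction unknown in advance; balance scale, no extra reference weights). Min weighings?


Let n = 56. 112 possibilities (n weights × lighter/heavier); each weighing has 3 outcomes.
Bound for k weighings: say the first weighing puts j weights on each pan. If it tips, the 2j weighed weights remain suspects (each with a known direction) and k-1 weighings give 3^(k-1) outcomes; 3^(k-1) is odd, so 2j ≤ 3^(k-1) - 1. If it balances, the n - 2j unweighed weights remain with direction unknown: 2(n - 2j) ≤ 3^(k-1) - 1 by the same parity argument. Adding, n ≤ (3^(k-1) - 1) + (3^(k-1) - 1)/2 = (3^k - 3)/2, and the classical three-group strategy achieves this (3 weights in 2 weighings, 12 in 3, 39 in 4, 120 in 5).
So we need the smallest k with (3^k - 3)/2 ≥ 56.
k = 4: (3^4 - 3)/2 = 39 < 56 ✗
k = 5: (3^5 - 3)/2 = 120 ≥ 56 ✓

5


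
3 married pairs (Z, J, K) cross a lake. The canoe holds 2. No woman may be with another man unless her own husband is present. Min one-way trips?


Label couples Z, J, K (H = husband, W = wife).
Counting alone: 6 people, the canoe carries 2 and someone must bring it back, so each round trip nets at most +1 on the far side until the last crossing → at least 9 trips. The jealousy constraint makes 9 impossible; the shortest valid schedule has 11:
1. WZ+WJ →  (far: WZ,WJ; near: HZ,HJ,HK,WK)
2. WZ ←       (far: WJ; near: HZ,HJ,HK,WZ,WK)
3. WZ+WK →  (far: WZ,WJ,WK; near: HZ,HJ,HK)
4. WZ ←       (far: WJ,WK; near: HZ,HJ,HK,WZ)
5. HJ+HK →  (far: HJ,WJ,HK,WK; near: HZ,WZ)
6. HJ+WJ ←  (far: HK,WK; near: HZ,WZ,HJ,WJ)
7. HZ+HJ →  (far: HZ,HJ,HK,WK; near: WZ,WJ)
8. WK ←       (far: HZ,HJ,HK; near: WZ,WJ,WK)
9. WZ+WJ →  (far: HZ,WZ,HJ,WJ,HK; near: WK)
10. HK ←      (far: HZ,WZ,HJ,WJ; near: HK,WK)
11. HK+WK → (far: all six; near: empty)
In every state each wife is either with her husband or with no other man.
Minimum trips = 11

11


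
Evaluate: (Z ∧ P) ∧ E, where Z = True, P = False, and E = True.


Z = True, P = False, E = True
Step 1: Z ∧ P = True AND False = False
Step 2: False ∧ E = False AND True = False
AND is true only when ALL operands are true.

False


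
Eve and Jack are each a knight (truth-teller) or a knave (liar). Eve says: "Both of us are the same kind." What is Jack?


Eve says: "Both of us are the same kind."
Case 1: Eve is a Knight (truth-teller)
  Statement is true → they ARE the same → Jack is also a Knight
Case 2: Eve is a Knave (liar)
  Statement is false → they are NOT the same → Jack is a Knight
In both cases, Jack is a Knight.

Knight


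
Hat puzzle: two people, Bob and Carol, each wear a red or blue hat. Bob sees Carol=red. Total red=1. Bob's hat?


Total red = 1, Carol = red
Red accounted for: 1
Remaining for Bob: 0
Bob's hat is blue.

blue


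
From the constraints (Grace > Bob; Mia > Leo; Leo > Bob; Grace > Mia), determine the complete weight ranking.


Constraints: Grace > Bob; Mia > Leo; Leo > Bob; Grace > Mia
Method: at each step, the next-highest is the one remaining person who never appears on the smaller side of a constraint between remaining people.
  Step 1: remaining {Mia, Grace, Bob, Leo}; on the smaller side: {Mia, Bob, Leo} → Grace is next (Grace > Bob; Grace > Mia).
  Step 2: remaining {Mia, Bob, Leo}; on the smaller side: {Bob, Leo} → Mia is next (Mia > Leo).
  Step 3: remaining {Bob, Leo}; on the smaller side: {Bob} → Leo is next (Leo > Bob).
  Step 4: only Bob remains → lowest.
Final ranking (highest to lowest):

Grace > Mia > Leo > Bob


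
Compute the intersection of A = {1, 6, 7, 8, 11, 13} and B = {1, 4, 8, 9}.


A = {1, 6, 7, 8, 11, 13}
B = {1, 4, 8, 9}
Operation: intersection
Elements in both: 1, 8

{1, 8}


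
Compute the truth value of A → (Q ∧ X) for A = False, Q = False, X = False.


A = False, Q = False, X = False
Step 1: Q ∧ X = False AND False = False
Step 2: A → (False): false only when A=True and consequent=False.
Result: True

True


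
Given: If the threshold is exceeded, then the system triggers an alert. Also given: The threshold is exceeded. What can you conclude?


Modus ponens: P → Q, P ⊢ Q
P: the threshold is exceeded
Q: the system triggers an alert
We have P → Q and P is true.
By modus ponens, Q must be true.

The system triggers an alert


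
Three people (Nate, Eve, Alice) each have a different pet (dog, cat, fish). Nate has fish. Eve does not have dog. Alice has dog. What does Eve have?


From clues:
  Alice → dog
  Nate → fish
By elimination, Eve gets the remaining.

cat


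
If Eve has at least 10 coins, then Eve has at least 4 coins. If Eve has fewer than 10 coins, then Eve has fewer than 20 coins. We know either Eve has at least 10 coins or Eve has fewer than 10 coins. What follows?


Constructive dilemma: (P → Q) ∧ (R → S), P ∨ R ⊢ Q ∨ S
Premise 1: Eve has at least 10 coins → Eve has at least 4 coins
Premise 2: Eve has fewer than 10 coins → Eve has fewer than 20 coins
Premise 3: Eve has at least 10 coins ∨ Eve has fewer than 10 coins
Case 1: Assuming Eve has at least 10 coins, then by Premise 1, Eve has at least 4 coins.
Case 2: Assuming Eve has fewer than 10 coins, then by Premise 2, Eve has fewer than 20 coins.
Since one of Eve has at least 10 coins or Eve has fewer than 10 coins must hold, we get Eve has at least 4 coins or Eve has fewer than 20 coins.

Eve has at least 4 coins or Eve has fewer than 20 coins.


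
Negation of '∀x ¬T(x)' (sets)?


Original: ∀x ¬T(x)
Rule: ¬∀→∃, ¬∃→∀, negate predicate.
Negation: ∃x T(x)

∃x T(x)


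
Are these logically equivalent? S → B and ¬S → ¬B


Expression 1: S → B
Expression 2: ¬S → ¬B
Truth table (S B | Expr1 Expr2):
  T T |   T     T
  T F |   F     T   ← differ
  F T |   T     F   ← differ
  F F |   T     T
Counterexample: S=T, B=F gives Expr1 = F but Expr2 = T, so the expressions are NOT logically equivalent.

No


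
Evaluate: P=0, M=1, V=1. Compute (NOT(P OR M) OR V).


P OR M = 1
NOT(1) = 0
0 OR 1 = 1

1


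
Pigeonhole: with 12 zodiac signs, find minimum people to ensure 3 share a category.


Pigeonhole: to guarantee k in one of n categories, need (k-1)×n + 1.
k = 3, n = 12
Minimum = (3-1) × 12 + 1 = 2 × 12 + 1

25


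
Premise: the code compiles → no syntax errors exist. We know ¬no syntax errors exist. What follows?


Modus tollens: P → Q, ¬Q ⊢ ¬P
P: the code compiles
Q: no syntax errors exist
We have P → Q and Q is false.
By modus tollens, P must be false.

It is not the case that the code compiles


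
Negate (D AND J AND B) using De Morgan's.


De Morgan's law: ¬(P ∧ Q ∧ R) ≡ ¬P ∨ ¬Q ∨ ¬R
¬(D ∧ J ∧ B) = ¬D ∨ ¬J ∨ ¬B

¬D ∨ ¬J ∨ ¬B


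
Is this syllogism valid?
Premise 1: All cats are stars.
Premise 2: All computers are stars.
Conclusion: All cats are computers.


Premise 1: All cats are stars.
Premise 2: All computers are stars.
Conclusion: All cats are computers.
Fallacy: undistributed middle. stars is predicate in both.
Counterexample: cats and computers could be disjoint subsets of stars.

Invalid


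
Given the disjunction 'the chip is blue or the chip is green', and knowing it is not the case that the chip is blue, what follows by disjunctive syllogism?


Disjunctive syllogism: P ∨ Q, ¬P ⊢ Q
Disjunction: the chip is blue ∨ the chip is green
We know it is not the case that the chip is blue.
By disjunctive syllogism, the other disjunct must be true.

The chip is green


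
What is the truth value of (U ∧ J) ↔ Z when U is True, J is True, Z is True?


U = True, J = True, Z = True
Step 1: U ∧ J = True AND True = True
Step 2: (True) ↔ Z: true when both sides have same truth value.
Result: True ↔ True = True

True


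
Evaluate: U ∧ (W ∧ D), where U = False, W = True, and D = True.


U = False, W = True, D = True
Step 1: W ∧ D = True AND True = True
Step 2: U ∧ True = False AND True = False
AND is true only when ALL operands are true.

False


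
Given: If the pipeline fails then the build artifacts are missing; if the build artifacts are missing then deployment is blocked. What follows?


Hypothetical syllogism: P → Q, Q → R ⊢ P → R
Premise 1: the pipeline fails → the build artifacts are missing
Premise 2: the build artifacts are missing → deployment is blocked
Chain the implications: the middle term (the build artifacts are missing) links the two.
Conclusion: If the pipeline fails, then deployment is blocked.

If the pipeline fails, then deployment is blocked.


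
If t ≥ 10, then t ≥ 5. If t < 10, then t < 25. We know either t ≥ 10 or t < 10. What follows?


Constructive dilemma: (P → Q) ∧ (R → S), P ∨ R ⊢ Q ∨ S
Premise 1: t ≥ 10 → t ≥ 5
Premise 2: t < 10 → t < 25
Premise 3: t ≥ 10 ∨ t < 10
Case 1: Assuming t ≥ 10, then by Premise 1, t ≥ 5.
Case 2: Assuming t < 10, then by Premise 2, t < 25.
Since one of t ≥ 10 or t < 10 must hold, we get t ≥ 5 or t < 25.

t ≥ 5 or t < 25.


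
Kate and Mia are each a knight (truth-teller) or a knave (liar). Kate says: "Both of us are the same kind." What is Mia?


Kate says: "Both of us are the same kind."
Case 1: Kate is a Knight (truth-teller)
  Statement is true → they ARE the same → Mia is also a Knight
Case 2: Kate is a Knave (liar)
  Statement is false → they are NOT the same → Mia is a Knight
In both cases, Mia is a Knight.

Knight


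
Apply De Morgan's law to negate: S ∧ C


De Morgan's law: ¬(P ∧ Q) ≡ ¬P ∨ ¬Q
¬(S ∧ C) = ¬S ∨ ¬C

¬S ∨ ¬C


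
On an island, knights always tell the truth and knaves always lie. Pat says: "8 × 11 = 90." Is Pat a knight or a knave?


Statement: "8 × 11 = 90."
Actual: 8 × 11 = 88
Claimed: 90
Statement is FALSE → Pat lies → Knave

Knave


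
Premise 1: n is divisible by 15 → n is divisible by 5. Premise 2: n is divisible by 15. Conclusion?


Modus ponens: P → Q, P ⊢ Q
P: n is divisible by 15
Q: n is divisible by 5
We have P → Q and P is true.
By modus ponens, Q must be true.

n is divisible by 5


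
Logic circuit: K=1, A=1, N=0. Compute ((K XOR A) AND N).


K XOR A = 1^1 = 0
0 AND 0 = 0

0


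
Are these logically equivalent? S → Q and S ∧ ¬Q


Expression 1: S → Q
Expression 2: S ∧ ¬Q
Truth table (S Q | Expr1 Expr2):
  T T |   T     F   ← differ
  T F |   F     T   ← differ
  F T |   T     F   ← differ
  F F |   T     F   ← differ
Counterexample: S=T, Q=T gives Expr1 = T but Expr2 = F, so the expressions are NOT logically equivalent.

No


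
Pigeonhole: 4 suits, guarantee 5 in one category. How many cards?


Pigeonhole: to guarantee k in one of n categories, need (k-1)×n + 1.
k = 5, n = 4
Minimum = (5-1) × 4 + 1 = 4 × 4 + 1

17


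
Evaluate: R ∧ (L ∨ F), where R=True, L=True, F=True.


R = True, L = True, F = True
Expression: R ∧ (L ∨ F)
Step 1: L ∨ F = True OR True = True
Step 2: R ∧ (True) = True AND True = True

True


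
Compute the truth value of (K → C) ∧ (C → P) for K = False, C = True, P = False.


K = False, C = True, P = False
Step 1: K → C is false only when K=True and C=False. Result: True
Step 2: C → P is false only when C=True and P=False. Result: False
Step 3: True ∧ False = False

False


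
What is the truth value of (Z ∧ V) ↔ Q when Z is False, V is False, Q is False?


Z = False, V = False, Q = False
Step 1: Z ∧ V = False AND False = False
Step 2: (False) ↔ Q: true when both sides have same truth value.
Result: False ↔ False = True

True


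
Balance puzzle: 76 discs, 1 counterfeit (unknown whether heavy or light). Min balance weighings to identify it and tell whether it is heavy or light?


Let n = 76. 152 possibilities (n discs × lighter/heavier); each weighing has 3 outcomes.
Bound for k weighings: say the first weighing puts j discs on each pan. If it tips, the 2j weighed discs remain suspects (each with a known direction) and k-1 weighings give 3^(k-1) outcomes; 3^(k-1) is odd, so 2j ≤ 3^(k-1) - 1. If it balances, the n - 2j unweighed discs remain with direction unknown: 2(n - 2j) ≤ 3^(k-1) - 1 by the same parity argument. Adding, n ≤ (3^(k-1) - 1) + (3^(k-1) - 1)/2 = (3^k - 3)/2, and the classical three-group strategy achieves this (3 discs in 2 weighings, 12 in 3, 39 in 4, 120 in 5).
So we need the smallest k with (3^k - 3)/2 ≥ 76.
k = 4: (3^4 - 3)/2 = 39 < 76 ✗
k = 5: (3^5 - 3)/2 = 120 ≥ 76 ✓

5


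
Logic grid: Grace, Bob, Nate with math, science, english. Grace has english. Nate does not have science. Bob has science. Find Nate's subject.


From clues:
  Bob → science
  Grace → english
By elimination, Nate gets the remaining.

math


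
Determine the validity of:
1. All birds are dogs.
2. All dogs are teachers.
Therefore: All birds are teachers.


Premise 1: All birds are dogs.
Premise 2: All dogs are teachers.
Conclusion: All birds are teachers.
Barbara syllogism (AAA-1): All A are B, All B are C → All A are C.
Middle term (dogs) distributed in premise 2.

Valid


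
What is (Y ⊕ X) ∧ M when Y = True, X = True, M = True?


Y = True, X = True, M = True
Step 1: Y ⊕ X = True XOR True = False
Step 2: False ∧ M = False AND True = False
XOR true when exactly one of Y,X is true; then AND with M.

False


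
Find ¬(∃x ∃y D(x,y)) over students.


Original: ∃x ∃y D(x,y)
Rule: ¬∀→∃, ¬∃→∀, negate predicate.
Negation: ∀x ∀y ¬D(x,y)

∀x ∀y ¬D(x,y)


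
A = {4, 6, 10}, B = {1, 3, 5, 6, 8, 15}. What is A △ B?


A = {4, 6, 10}
B = {1, 3, 5, 6, 8, 15}
Operation: symmetric difference
In A only: [4, 10], in B only: [1, 3, 5, 8, 15]

{1, 3, 4, 5, 8, 10, 15}


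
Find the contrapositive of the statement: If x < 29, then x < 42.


Original: If x < 29, then x < 42
Contrapositive: If ¬Q, then ¬P
Negate Q: not (x < 42)
Negate P: not (x < 29)

If not (x < 42), then not (x < 29).


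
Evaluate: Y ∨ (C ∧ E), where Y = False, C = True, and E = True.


Y = False, C = True, E = True
Step 1: C ∧ E = True AND True = True
Step 2: Y ∨ True = False OR True = True
AND evaluated first (higher precedence); then OR applied.

True


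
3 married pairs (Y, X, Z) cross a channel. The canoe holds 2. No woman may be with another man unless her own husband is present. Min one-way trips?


Label couples Y, X, Z (H = husband, W = wife).
Counting alone: 6 people, the canoe carries 2 and someone must bring it back, so each round trip nets at most +1 on the far side until the last crossing → at least 9 trips. The jealousy constraint makes 9 impossible; the shortest valid schedule has 11:
1. WY+WX →  (far: WY,WX; near: HY,HX,HZ,WZ)
2. WY ←       (far: WX; near: HY,HX,HZ,WY,WZ)
3. WY+WZ →  (far: WY,WX,WZ; near: HY,HX,HZ)
4. WY ←       (far: WX,WZ; near: HY,HX,HZ,WY)
5. HX+HZ →  (far: HX,WX,HZ,WZ; near: HY,WY)
6. HX+WX ←  (far: HZ,WZ; near: HY,WY,HX,WX)
7. HY+HX →  (far: HY,HX,HZ,WZ; near: WY,WX)
8. WZ ←       (far: HY,HX,HZ; near: WY,WX,WZ)
9. WY+WX →  (far: HY,WY,HX,WX,HZ; near: WZ)
10. HZ ←      (far: HY,WY,HX,WX; near: HZ,WZ)
11. HZ+WZ → (far: all six; near: empty)
In every state each wife is either with her husband or with no other man.
Minimum trips = 11

11


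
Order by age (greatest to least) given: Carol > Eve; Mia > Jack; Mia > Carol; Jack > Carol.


Constraints: Carol > Eve; Mia > Jack; Mia > Carol; Jack > Carol
Method: at each step, the next-highest is the one remaining person who never appears on the smaller side of a constraint between remaining people.
  Step 1: remaining {Mia, Jack, Carol, Eve}; on the smaller side: {Jack, Carol, Eve} → Mia is next (Mia > Jack; Mia > Carol).
  Step 2: remaining {Jack, Carol, Eve}; on the smaller side: {Carol, Eve} → Jack is next (Jack > Carol).
  Step 3: remaining {Carol, Eve}; on the smaller side: {Eve} → Carol is next (Carol > Eve).
  Step 4: only Eve remains → lowest.
Final ranking (highest to lowest):

Mia > Jack > Carol > Eve


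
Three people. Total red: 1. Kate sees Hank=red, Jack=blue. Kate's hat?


Total red = 1, seen red = 1
Own red = 1 - 1 = 0
Kate's hat is blue.

blue


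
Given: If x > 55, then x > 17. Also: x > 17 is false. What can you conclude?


Modus tollens: P → Q, ¬Q ⊢ ¬P
P: x > 55
Q: x > 17
We have P → Q and Q is false.
By modus tollens, P must be false.

It is not the case that x > 55


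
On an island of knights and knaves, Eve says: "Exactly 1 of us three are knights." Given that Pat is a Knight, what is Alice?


Eve claims exactly 1 knights among Eve, Pat, Alice.
Given: Pat is a Knight.

Case 1: Eve is a Knight (tells truth)
  Then exactly 1 of the three are knights.
  Counting Eve, Pat: 2 knight(s) so far. Need -1 more → impossible.
Case 2: Eve is a Knave (lies)
  Then the count is NOT 1.
  If Alice = Knave, count = 1 = 1 → claim would be true, contradicts lie.
  If Alice = Knight, count = 2 ≠ 1 → lie confirmed ✓

Alice is a Knight.

Knight


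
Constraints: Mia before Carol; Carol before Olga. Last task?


Constraints: Mia before Carol; Carol before Olga
The last task can have nothing scheduled after it, so it must never appear on the left of a 'before'.
Tasks appearing before some other task: Mia, Carol.
The only task not in that list is Olga → it is last.

Olga


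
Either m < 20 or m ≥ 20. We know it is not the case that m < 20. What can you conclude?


Disjunctive syllogism: P ∨ Q, ¬P ⊢ Q
Disjunction: m < 20 ∨ m ≥ 20
We know it is not the case that m < 20.
By disjunctive syllogism, the other disjunct must be true.

m ≥ 20


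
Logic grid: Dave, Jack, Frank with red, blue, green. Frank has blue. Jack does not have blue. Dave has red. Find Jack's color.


From clues:
  Frank → blue
  Dave → red
By elimination, Jack gets the remaining.

green


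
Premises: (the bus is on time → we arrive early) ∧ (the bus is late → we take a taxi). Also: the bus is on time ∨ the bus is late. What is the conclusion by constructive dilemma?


Constructive dilemma: (P → Q) ∧ (R → S), P ∨ R ⊢ Q ∨ S
Premise 1: the bus is on time → we arrive early
Premise 2: the bus is late → we take a taxi
Premise 3: the bus is on time ∨ the bus is late
Case 1: Assuming the bus is on time, then by Premise 1, we arrive early.
Case 2: Assuming the bus is late, then by Premise 2, we take a taxi.
Since one of the bus is on time or the bus is late must hold, we get we arrive early or we take a taxi.

We arrive early or we take a taxi.


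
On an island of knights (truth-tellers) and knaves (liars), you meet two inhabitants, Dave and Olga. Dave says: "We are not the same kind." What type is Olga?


Dave says: "We are not the same kind."
Case 1: Dave is a Knight (truth-teller)
  Statement is true → they ARE different → Olga is a Knave
Case 2: Dave is a Knave (liar)
  Statement is false → they are NOT different → Olga is a Knave
In both cases, Olga is a Knave.

Knave


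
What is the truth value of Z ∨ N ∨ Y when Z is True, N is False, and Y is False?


Z = True, N = False, Y = False
Step 1: Z ∨ N = True OR False = True
Step 2: True ∨ Y = True OR False = True
OR is true when at least one operand is true.

True


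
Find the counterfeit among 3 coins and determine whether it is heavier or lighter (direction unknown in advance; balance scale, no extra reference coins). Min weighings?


Let n = 3. 6 possibilities (n coins × lighter/heavier); each weighing has 3 outcomes.
Bound for k weighings: say the first weighing puts j coins on each pan. If it tips, the 2j weighed coins remain suspects (each with a known direction) and k-1 weighings give 3^(k-1) outcomes; 3^(k-1) is odd, so 2j ≤ 3^(k-1) - 1. If it balances, the n - 2j unweighed coins remain with direction unknown: 2(n - 2j) ≤ 3^(k-1) - 1 by the same parity argument. Adding, n ≤ (3^(k-1) - 1) + (3^(k-1) - 1)/2 = (3^k - 3)/2, and the classical three-group strategy achieves this (3 coins in 2 weighings, 12 in 3, 39 in 4, 120 in 5).
So we need the smallest k with (3^k - 3)/2 ≥ 3.
k = 1: (3^1 - 3)/2 = 0 < 3 ✗
k = 2: (3^2 - 3)/2 = 3 ≥ 3 ✓

2


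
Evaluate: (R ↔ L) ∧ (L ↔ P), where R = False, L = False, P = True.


R = False, L = False, P = True
Step 1: R ↔ L is true when R and L have the same value. Result: True
Step 2: L ↔ P is true when L and P have the same value. Result: False
Step 3: True ∧ False = False

False


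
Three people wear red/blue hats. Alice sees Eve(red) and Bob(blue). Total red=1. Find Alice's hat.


Total red = 1, seen red = 1
Own red = 1 - 1 = 0
Alice's hat is blue.

blue


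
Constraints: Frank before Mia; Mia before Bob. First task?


Constraints: Frank before Mia; Mia before Bob
The first task can have nothing scheduled before it, so it must never appear on the right of a 'before'.
Tasks appearing after some 'before': Mia, Bob.
The only task not in that list is Frank → it is first.

Frank


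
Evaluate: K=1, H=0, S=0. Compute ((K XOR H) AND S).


K XOR H = 1^0 = 1
1 AND 0 = 0

0


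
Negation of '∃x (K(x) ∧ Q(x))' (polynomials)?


Original: ∃x (K(x) ∧ Q(x))
Rule: ¬∀→∃, ¬∃→∀, negate predicate.
Negation: ∀x (¬K(x) ∨ ¬Q(x))

∀x (¬K(x) ∨ ¬Q(x))


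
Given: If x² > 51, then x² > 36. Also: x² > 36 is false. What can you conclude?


Modus tollens: P → Q, ¬Q ⊢ ¬P
P: x² > 51
Q: x² > 36
We have P → Q and Q is false.
By modus tollens, P must be false.

It is not the case that x² > 51


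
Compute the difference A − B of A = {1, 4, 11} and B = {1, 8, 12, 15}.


A = {1, 4, 11}
B = {1, 8, 12, 15}
Operation: difference A − B
In A but not B: 4, 11

{4, 11}


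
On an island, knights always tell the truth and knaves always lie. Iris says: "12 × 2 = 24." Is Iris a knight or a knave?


Statement: "12 × 2 = 24."
Actual: 12 × 2 = 24
Claimed: 24
Statement is TRUE → Iris tells the truth → Knight

Knight


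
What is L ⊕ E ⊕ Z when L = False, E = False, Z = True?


L = False, E = False, Z = True
Step 1: L ⊕ E = False XOR False = False
Step 2: False ⊕ Z = False XOR True = True
XOR is true when an odd number of operands are true.

True


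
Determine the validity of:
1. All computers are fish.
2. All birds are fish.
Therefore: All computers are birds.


Premise 1: All computers are fish.
Premise 2: All birds are fish.
Conclusion: All computers are birds.
Fallacy: undistributed middle. fish is predicate in both.
Counterexample: computers and birds could be disjoint subsets of fish.

Invalid


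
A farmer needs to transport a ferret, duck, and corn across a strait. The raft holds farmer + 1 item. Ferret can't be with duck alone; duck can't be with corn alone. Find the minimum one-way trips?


1. farmer+duck → 2. farmer ← 3. farmer+ferret → 4. farmer+duck ← 5. farmer+corn → 6. farmer ← 7. farmer+duck →
Minimum trips = 7

7


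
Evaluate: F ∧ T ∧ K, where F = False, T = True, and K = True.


F = False, T = True, K = True
Step 1: F ∧ T = False AND True = False
Step 2: (False) ∧ K = (False) AND True = False
AND is true only when ALL operands are true.

False


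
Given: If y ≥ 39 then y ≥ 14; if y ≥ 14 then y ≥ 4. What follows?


Hypothetical syllogism: P → Q, Q → R ⊢ P → R
Premise 1: y ≥ 39 → y ≥ 14
Premise 2: y ≥ 14 → y ≥ 4
Chain the implications: the middle term (y ≥ 14) links the two.
Conclusion: If y ≥ 39, then y ≥ 4.

If y ≥ 39, then y ≥ 4.


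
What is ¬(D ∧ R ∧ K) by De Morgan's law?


De Morgan's law: ¬(P ∧ Q ∧ R) ≡ ¬P ∨ ¬Q ∨ ¬R
¬(D ∧ R ∧ K) = ¬D ∨ ¬R ∨ ¬K

¬D ∨ ¬R ∨ ¬K


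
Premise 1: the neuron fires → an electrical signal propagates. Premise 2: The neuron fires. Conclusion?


Modus ponens: P → Q, P ⊢ Q
P: the neuron fires
Q: an electrical signal propagates
We have P → Q and P is true.
By modus ponens, Q must be true.

An electrical signal propagates


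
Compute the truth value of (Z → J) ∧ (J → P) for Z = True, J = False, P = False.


Z = True, J = False, P = False
Step 1: Z → J is false only when Z=True and J=False. Result: False
Step 2: J → P is false only when J=True and P=False. Result: True
Step 3: False ∧ True = False

False


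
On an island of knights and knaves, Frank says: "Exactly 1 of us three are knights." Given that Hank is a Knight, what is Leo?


Frank claims exactly 1 knights among Frank, Hank, Leo.
Given: Hank is a Knight.

Case 1: Frank is a Knight (tells truth)
  Then exactly 1 of the three are knights.
  Counting Frank, Hank: 2 knight(s) so far. Need -1 more → impossible.
Case 2: Frank is a Knave (lies)
  Then the count is NOT 1.
  If Leo = Knave, count = 1 = 1 → claim would be true, contradicts lie.
  If Leo = Knight, count = 2 ≠ 1 → lie confirmed ✓

Leo is a Knight.

Knight


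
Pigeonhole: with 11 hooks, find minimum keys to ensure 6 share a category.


Pigeonhole: to guarantee k in one of n categories, need (k-1)×n + 1.
k = 6, n = 11
Minimum = (6-1) × 11 + 1 = 5 × 11 + 1

56


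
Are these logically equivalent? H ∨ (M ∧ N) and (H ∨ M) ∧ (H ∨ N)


Expression 1: H ∨ (M ∧ N)
Expression 2: (H ∨ M) ∧ (H ∨ N)
Truth table (H M N | Expr1 Expr2):
  T T T |   T     T
  T T F |   T     T
  T F T |   T     T
  T F F |   T     T
  F T T |   T     T
  F T F |   F     F
  F F T |   F     F
  F F F |   F     F
All 8 rows agree, so the expressions are logically equivalent.

Yes


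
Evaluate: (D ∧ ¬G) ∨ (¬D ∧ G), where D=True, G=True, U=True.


D = True, G = True, U = True
Expression: (D ∧ ¬G) ∨ (¬D ∧ G)
Step 1: ¬G = NOT True = False
Step 2: D ∧ ¬G = True AND False = False
Step 3: ¬D = NOT True = False
Step 4: ¬D ∧ G = False AND True = False
Step 5: (False) ∨ (False) = False OR False = False

False


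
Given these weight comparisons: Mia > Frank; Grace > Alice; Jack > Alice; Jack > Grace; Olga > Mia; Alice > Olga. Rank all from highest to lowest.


Constraints: Mia > Frank; Grace > Alice; Jack > Alice; Jack > Grace; Olga > Mia; Alice > Olga
Method: at each step, the next-highest is the one remaining person who never appears on the smaller side of a constraint between remaining people.
  Step 1: remaining {Olga, Mia, Jack, Frank, Grace, Alice}; on the smaller side: {Olga, Mia, Frank, Grace, Alice} → Jack is next (Jack > Alice; Jack > Grace).
  Step 2: remaining {Olga, Mia, Frank, Grace, Alice}; on the smaller side: {Olga, Mia, Frank, Alice} → Grace is next (Grace > Alice).
  Step 3: remaining {Olga, Mia, Frank, Alice}; on the smaller side: {Olga, Mia, Frank} → Alice is next (Alice > Olga).
  Step 4: remaining {Olga, Mia, Frank}; on the smaller side: {Mia, Frank} → Olga is next (Olga > Mia).
  Step 5: remaining {Mia, Frank}; on the smaller side: {Frank} → Mia is next (Mia > Frank).
  Step 6: only Frank remains → lowest.
Final ranking (highest to lowest):

Jack > Grace > Alice > Olga > Mia > Frank


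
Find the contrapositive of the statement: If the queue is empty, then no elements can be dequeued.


Original: If the queue is empty, then no elements can be dequeued
Contrapositive: If ¬Q, then ¬P
Negate Q: not (no elements can be dequeued)
Negate P: not (the queue is empty)

If not (no elements can be dequeued), then not (the queue is empty).


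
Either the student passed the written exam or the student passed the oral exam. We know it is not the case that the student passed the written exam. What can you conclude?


Disjunctive syllogism: P ∨ Q, ¬P ⊢ Q
Disjunction: the student passed the written exam ∨ the student passed the oral exam
We know it is not the case that the student passed the written exam.
By disjunctive syllogism, the other disjunct must be true.

The student passed the oral exam


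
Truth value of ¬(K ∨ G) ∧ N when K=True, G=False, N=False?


K = True, G = False, N = False
Expression: ¬(K ∨ G) ∧ N
Step 1: K ∨ G = True OR False = True
Step 2: ¬(K ∨ G) = NOT True = False
Step 3: (False) ∧ N = False AND False = False

False


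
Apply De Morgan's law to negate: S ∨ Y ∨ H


De Morgan's law: ¬(P ∨ Q ∨ R) ≡ ¬P ∧ ¬Q ∧ ¬R
¬(S ∨ Y ∨ H) = ¬S ∧ ¬Y ∧ ¬H

¬S ∧ ¬Y ∧ ¬H


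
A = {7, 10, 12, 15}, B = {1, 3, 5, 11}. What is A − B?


A = {7, 10, 12, 15}
B = {1, 3, 5, 11}
Operation: difference A − B
In A but not B: 7, 10, 12, 15

{7, 10, 12, 15}


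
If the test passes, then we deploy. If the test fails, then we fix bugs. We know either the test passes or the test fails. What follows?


Constructive dilemma: (P → Q) ∧ (R → S), P ∨ R ⊢ Q ∨ S
Premise 1: the test passes → we deploy
Premise 2: the test fails → we fix bugs
Premise 3: the test passes ∨ the test fails
Case 1: Assuming the test passes, then by Premise 1, we deploy.
Case 2: Assuming the test fails, then by Premise 2, we fix bugs.
Since one of the test passes or the test fails must hold, we get we deploy or we fix bugs.

We deploy or we fix bugs.


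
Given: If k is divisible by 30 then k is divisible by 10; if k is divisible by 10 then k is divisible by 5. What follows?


Hypothetical syllogism: P → Q, Q → R ⊢ P → R
Premise 1: k is divisible by 30 → k is divisible by 10
Premise 2: k is divisible by 10 → k is divisible by 5
Chain the implications: the middle term (k is divisible by 10) links the two.
Conclusion: If k is divisible by 30, then k is divisible by 5.

If k is divisible by 30, then k is divisible by 5.


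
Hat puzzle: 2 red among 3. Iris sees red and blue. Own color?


Total red = 2, seen red = 1
Own red = 2 - 1 = 1
Iris's hat is red.

red


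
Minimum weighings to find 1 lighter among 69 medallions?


Each weighing has 3 outcomes (left heavy / balance / right heavy), so k weighings distinguish at most 3^k cases; splitting into three near-equal groups achieves this.
Need 3^k ≥ 69: 3^3 = 27 < 69 ≤ 3^4 = 81
k = ⌈log₃(69)⌉ = 4

4


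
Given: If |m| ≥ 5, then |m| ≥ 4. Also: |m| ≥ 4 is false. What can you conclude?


Modus tollens: P → Q, ¬Q ⊢ ¬P
P: |m| ≥ 5
Q: |m| ≥ 4
We have P → Q and Q is false.
By modus tollens, P must be false.

It is not the case that |m| ≥ 5


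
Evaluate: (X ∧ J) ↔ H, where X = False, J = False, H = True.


X = False, J = False, H = True
Step 1: X ∧ J = False AND False = False
Step 2: (False) ↔ H: true when both sides have same truth value.
Result: False ↔ True = False

False


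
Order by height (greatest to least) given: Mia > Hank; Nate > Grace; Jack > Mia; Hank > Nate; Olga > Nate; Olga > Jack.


Constraints: Mia > Hank; Nate > Grace; Jack > Mia; Hank > Nate; Olga > Nate; Olga > Jack
Method: at each step, the next-highest is the one remaining person who never appears on the smaller side of a constraint between remaining people.
  Step 1: remaining {Hank, Grace, Olga, Mia, Nate, Jack}; on the smaller side: {Hank, Grace, Mia, Nate, Jack} → Olga is next (Olga > Nate; Olga > Jack).
  Step 2: remaining {Hank, Grace, Mia, Nate, Jack}; on the smaller side: {Hank, Grace, Mia, Nate} → Jack is next (Jack > Mia).
  Step 3: remaining {Hank, Grace, Mia, Nate}; on the smaller side: {Hank, Grace, Nate} → Mia is next (Mia > Hank).
  Step 4: remaining {Hank, Grace, Nate}; on the smaller side: {Grace, Nate} → Hank is next (Hank > Nate).
  Step 5: remaining {Grace, Nate}; on the smaller side: {Grace} → Nate is next (Nate > Grace).
  Step 6: only Grace remains → lowest.
Final ranking (highest to lowest):

Olga > Jack > Mia > Hank > Nate > Grace
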